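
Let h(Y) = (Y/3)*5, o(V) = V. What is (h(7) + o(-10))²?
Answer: 25/9 ≈ 2.7778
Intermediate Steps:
h(Y) = 5*Y/3 (h(Y) = (Y/3)*5 = 5*Y/3)
(h(7) + o(-10))² = ((5/3)*7 - 10)² = (35/3 - 10)² = (5/3)² = 25/9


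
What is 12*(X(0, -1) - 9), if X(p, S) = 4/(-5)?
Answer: -588/5 ≈ -117.60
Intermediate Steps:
X(p, S) = -4/5 (X(p, S) = 4*(-1/5) = -4/5)
12*(X(0, -1) - 9) = 12*(-4/5 - 9) = 12*(-49/5) = -588/5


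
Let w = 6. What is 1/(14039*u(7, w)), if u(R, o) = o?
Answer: 1/84234 ≈ 1.1872e-5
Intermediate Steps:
1/(14039*u(7, w)) = 1/(14039*6) = 1/84234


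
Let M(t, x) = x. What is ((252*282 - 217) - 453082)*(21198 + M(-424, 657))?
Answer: -8353745925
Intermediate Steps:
((252*282 - 217) - 453082)*(21198 + M(-424, 657)) = ((252*282 - 217) - 453082)*(21198 + 657) = ((71064 - 217) - 453082)*21855 = (70847 - 453082)*21855 = -382235*21855 = -8353745925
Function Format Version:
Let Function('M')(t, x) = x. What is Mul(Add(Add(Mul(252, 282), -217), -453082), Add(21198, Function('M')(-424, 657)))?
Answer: -8353745925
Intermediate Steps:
Mul(Add(Add(Mul(252, 282), -217), -453082), Add(21198, Function('M')(-424, 657))) = Mul(Add(Add(Mul(252, 282), -217), -453082), Add(21198, 657)) = Mul(Add(Add(71064, -217), -453082), 21855) = Mul(Add(70847, -453082), 21855) = Mul(-382235, 21855) = -8353745925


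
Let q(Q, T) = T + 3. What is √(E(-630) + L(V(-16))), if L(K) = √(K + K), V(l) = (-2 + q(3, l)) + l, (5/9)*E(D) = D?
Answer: √(-1134 + I*√62) ≈ 0.1169 + 33.675*I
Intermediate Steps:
E(D) = 9*D/5
q(Q, T) = 3 + T
V(l) = 1 + 2*l (V(l) = (-2 + (3 + l)) + l = (1 + l) + l = 1 + 2*l)
L(K) = √2*√K (L(K) = √(2*K) = √2*√K)
√(E(-630) + L(V(-16))) = √((9/5)*(-630) + √2*√(1 + 2*(-16))) = √(-1134 + √2*√(1 - 32)) = √(-1134 + √2*√(-31)) = √(-1134 + √2*(I*√31)) = √(-1134 + I*√62)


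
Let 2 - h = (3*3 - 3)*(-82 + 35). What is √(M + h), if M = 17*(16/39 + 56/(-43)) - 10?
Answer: √727928682/1677 ≈ 16.088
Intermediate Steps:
h = 284 (h = 2 - (3*3 - 3)*(-82 + 35) = 2 - (9 - 3)*(-47) = 2 - 6*(-47) = 2 - 1*(-282) = 2 + 282 = 284)
M = -42202/1677 (M = 17*(16*(1/39) + 56*(-1/43)) - 10 = 17*(16/39 - 56/43) - 10 = 17*(-1496/1677) - 10 = -25432/1677 - 10 = -42202/1677 ≈ -25.165)
√(M + h) = √(-42202/1677 + 284) = √(434066/1677) = √727928682/1677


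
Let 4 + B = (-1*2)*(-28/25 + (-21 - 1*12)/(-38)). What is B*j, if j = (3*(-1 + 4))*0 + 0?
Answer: 0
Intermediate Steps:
B = -1661/475 (B = -4 + (-1*2)*(-28/25 + (-21 - 1*12)/(-38)) = -4 - 2*(-28*1/25 + (-21 - 12)*(-1/38)) = -4 - 2*(-28/25 - 33*(-1/38)) = -4 - 2*(-28/25 + 33/38) = -4 - 2*(-239/950) = -4 + 239/475 = -1661/475 ≈ -3.4968)
j = 0 (j = (3*3)*0 + 0 = 9*0 + 0 = 0 + 0 = 0)
B*j = -1661/475*0 = 0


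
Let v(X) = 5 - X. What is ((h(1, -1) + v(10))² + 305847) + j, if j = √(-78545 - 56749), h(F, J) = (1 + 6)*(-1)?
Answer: 305991 + I*√135294 ≈ 3.0599e+5 + 367.82*I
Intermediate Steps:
h(F, J) = -7 (h(F, J) = 7*(-1) = -7)
j = I*√135294 (j = √(-135294) = I*√135294 ≈ 367.82*I)
((h(1, -1) + v(10))² + 305847) + j = ((-7 + (5 - 1*10))² + 305847) + I*√135294 = ((-7 + (5 - 10))² + 305847) + I*√135294 = ((-7 - 5)² + 305847) + I*√135294 = ((-12)² + 305847) + I*√135294 = (144 + 305847) + I*√135294 = 305991 + I*√135294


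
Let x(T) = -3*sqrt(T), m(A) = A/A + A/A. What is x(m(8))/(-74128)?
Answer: 3*sqrt(2)/74128 ≈ 5.7234e-5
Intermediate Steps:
m(A) = 2 (m(A) = 1 + 1 = 2)
x(m(8))/(-74128) = -3*sqrt(2)/(-74128) = -3*sqrt(2)*(-1/74128) = 3*sqrt(2)/74128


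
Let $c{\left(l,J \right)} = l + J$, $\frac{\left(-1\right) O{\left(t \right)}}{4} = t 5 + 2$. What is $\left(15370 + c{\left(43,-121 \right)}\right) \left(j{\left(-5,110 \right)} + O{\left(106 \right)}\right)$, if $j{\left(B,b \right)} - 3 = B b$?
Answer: $-40906100$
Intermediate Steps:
$O{\left(t \right)} = -8 - 20 t$ ($O{\left(t \right)} = - 4 \left(t 5 + 2\right) = - 4 \left(5 t + 2\right) = - 4 \left(2 + 5 t\right) = -8 - 20 t$)
$c{\left(l,J \right)} = J + l$
$j{\left(B,b \right)} = 3 + B b$
$\left(15370 + c{\left(43,-121 \right)}\right) \left(j{\left(-5,110 \right)} + O{\left(106 \right)}\right) = \left(15370 + \left(-121 + 43\right)\right) \left(\left(3 - 550\right) - 2128\right) = \left(15370 - 78\right) \left(\left(3 - 550\right) - 2128\right) = 15292 \left(-547 - 2128\right) = 15292 \left(-2675\right) = -40906100$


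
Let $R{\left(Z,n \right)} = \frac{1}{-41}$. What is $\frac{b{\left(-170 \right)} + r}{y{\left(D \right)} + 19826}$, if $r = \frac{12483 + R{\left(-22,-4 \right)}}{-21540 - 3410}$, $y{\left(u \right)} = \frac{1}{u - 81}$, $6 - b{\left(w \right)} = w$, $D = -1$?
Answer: $\frac{179527398}{20280994225} \approx 0.008852$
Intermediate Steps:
$R{\left(Z,n \right)} = - \frac{1}{41}$
$b{\left(w \right)} = 6 - w$
$y{\left(u \right)} = \frac{1}{-81 + u}$
$r = - \frac{255901}{511475}$ ($r = \frac{12483 - \frac{1}{41}}{-21540 - 3410} = \frac{511802}{41 \left(-24950\right)} = \frac{511802}{41} \left(- \frac{1}{24950}\right) = - \frac{255901}{511475} \approx -0.50032$)
$\frac{b{\left(-170 \right)} + r}{y{\left(D \right)} + 19826} = \frac{\left(6 - -170\right) - \frac{255901}{511475}}{\frac{1}{-81 - 1} + 19826} = \frac{\left(6 + 170\right) - \frac{255901}{511475}}{\frac{1}{-82} + 19826} = \frac{176 - \frac{255901}{511475}}{- \frac{1}{82} + 19826} = \frac{89763699}{511475 \cdot \frac{1625731}{82}} = \frac{89763699}{511475} \cdot \frac{82}{1625731} = \frac{179527398}{20280994225}$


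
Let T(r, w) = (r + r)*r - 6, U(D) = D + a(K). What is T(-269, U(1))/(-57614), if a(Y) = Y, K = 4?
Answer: -72358/28807 ≈ -2.5118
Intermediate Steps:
U(D) = 4 + D (U(D) = D + 4 = 4 + D)
T(r, w) = -6 + 2*r² (T(r, w) = (2*r)*r - 6 = 2*r² - 6 = -6 + 2*r²)
T(-269, U(1))/(-57614) = (-6 + 2*(-269)²)/(-57614) = (-6 + 2*72361)*(-1/57614) = (-6 + 144722)*(-1/57614) = 144716*(-1/57614) = -72358/28807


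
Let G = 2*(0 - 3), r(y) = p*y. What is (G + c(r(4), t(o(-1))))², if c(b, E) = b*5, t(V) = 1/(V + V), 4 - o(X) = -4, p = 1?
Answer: 196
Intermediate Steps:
r(y) = y (r(y) = 1*y = y)
o(X) = 8 (o(X) = 4 - 1*(-4) = 4 + 4 = 8)
t(V) = 1/(2*V)
c(b, E) = 5*b
G = -6 (G = 2*(-3) = -6)
(G + c(r(4), t(o(-1))))² = (-6 + 5*4)² = (-6 + 20)² = 14² = 196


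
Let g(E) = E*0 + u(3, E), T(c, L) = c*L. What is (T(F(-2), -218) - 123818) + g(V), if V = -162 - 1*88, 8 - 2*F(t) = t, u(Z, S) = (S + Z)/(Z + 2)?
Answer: -624787/5 ≈ -1.2496e+5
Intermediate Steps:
u(Z, S) = (S + Z)/(2 + Z)
F(t) = 4 - t/2
V = -250 (V = -162 - 88 = -250)
T(c, L) = L*c
g(E) = 3/5 + E/5 (g(E) = E*0 + (E + 3)/(2 + 3) = 0 + (3 + E)/5 = 0 + (3/5 + E/5) = 3/5 + E/5)
(T(F(-2), -218) - 123818) + g(V) = (-218*(4 - 1/2*(-2)) - 123818) + (3/5 + (1/5)*(-250)) = (-218*(4 + 1) - 123818) + (3/5 - 50) = (-218*5 - 123818) - 247/5 = (-1090 - 123818) - 247/5 = -124908 - 247/5 = -624787/5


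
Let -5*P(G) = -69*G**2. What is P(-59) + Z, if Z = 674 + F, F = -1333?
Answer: 236894/5 ≈ 47379.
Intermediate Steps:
Z = -659 (Z = 674 - 1333 = -659)
P(G) = 69*G**2/5 (P(G) = -(-69)*G**2/5 = 69*G**2/5)
P(-59) + Z = (69/5)*(-59)**2 - 659 = (69/5)*3481 - 659 = 240189/5 - 659 = 236894/5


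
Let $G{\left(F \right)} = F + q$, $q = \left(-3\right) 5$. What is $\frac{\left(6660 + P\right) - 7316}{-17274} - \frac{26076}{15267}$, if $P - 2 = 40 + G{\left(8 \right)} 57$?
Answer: $- \frac{144990451}{87907386} \approx -1.6494$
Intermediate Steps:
$q = -15$
$G{\left(F \right)} = -15 + F$ ($G{\left(F \right)} = F - 15 = -15 + F$)
$P = -357$ ($P = 2 + \left(40 + \left(-15 + 8\right) 57\right) = 2 + \left(40 - 399\right) = 2 - 359 = -357$)
$\frac{\left(6660 + P\right) - 7316}{-17274} - \frac{26076}{15267} = \frac{\left(6660 - 357\right) - 7316}{-17274} - \frac{26076}{15267} = \left(6303 - 7316\right) \left(- \frac{1}{17274}\right) - \frac{8692}{5089} = \left(-1013\right) \left(- \frac{1}{17274}\right) - \frac{8692}{5089} = \frac{1013}{17274} - \frac{8692}{5089} = - \frac{144990451}{87907386}$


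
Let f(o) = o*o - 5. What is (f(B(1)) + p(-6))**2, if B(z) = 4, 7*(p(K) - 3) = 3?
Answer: 10201/49 ≈ 208.18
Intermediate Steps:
p(K) = 24/7 (p(K) = 3 + (1/7)*3 = 3 + 3/7 = 24/7)
f(o) = -5 + o**2 (f(o) = o**2 - 5 = -5 + o**2)
(f(B(1)) + p(-6))**2 = ((-5 + 4**2) + 24/7)**2 = ((-5 + 16) + 24/7)**2 = (11 + 24/7)**2 = (101/7)**2 = 10201/49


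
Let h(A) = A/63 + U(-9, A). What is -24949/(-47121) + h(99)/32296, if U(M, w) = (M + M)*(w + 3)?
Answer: 5035189567/10652738712 ≈ 0.47267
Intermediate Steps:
U(M, w) = 2*M*(3 + w) (U(M, w) = (2*M)*(3 + w) = 2*M*(3 + w))
h(A) = -54 - 1133*A/63 (h(A) = A/63 + 2*(-9)*(3 + A) = A*(1/63) + (-54 - 18*A) = A/63 + (-54 - 18*A) = -54 - 1133*A/63)
-24949/(-47121) + h(99)/32296 = -24949/(-47121) + (-54 - 1133/63*99)/32296 = -24949*(-1/47121) + (-54 - 12463/7)*(1/32296) = 24949/47121 - 12841/7*1/32296 = 24949/47121 - 12841/226072 = 5035189567/10652738712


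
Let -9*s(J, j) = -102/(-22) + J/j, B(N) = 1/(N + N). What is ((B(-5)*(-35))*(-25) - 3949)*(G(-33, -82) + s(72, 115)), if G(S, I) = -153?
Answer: 34096959/55 ≈ 6.1995e+5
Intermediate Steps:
B(N) = 1/(2*N)
s(J, j) = -17/33 - J/(9*j) (s(J, j) = -(-102/(-22) + J/j)/9 = -(-102*(-1/22) + J/j)/9 = -(51/11 + J/j)/9 = -17/33 - J/(9*j))
((B(-5)*(-35))*(-25) - 3949)*(G(-33, -82) + s(72, 115)) = ((((½)/(-5))*(-35))*(-25) - 3949)*(-153 + (-17/33 - ⅑*72/115)) = ((((½)*(-⅕))*(-35))*(-25) - 3949)*(-153 + (-17/33 - ⅑*72*1/115)) = (-⅒*(-35)*(-25) - 3949)*(-153 + (-17/33 - 8/115)) = ((7/2)*(-25) - 3949)*(-153 - 2219/3795) = (-175/2 - 3949)*(-582854/3795) = -8073/2*(-582854/3795) = 34096959/55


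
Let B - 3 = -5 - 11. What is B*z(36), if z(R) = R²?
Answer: -16848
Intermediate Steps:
B = -13 (B = 3 + (-5 - 11) = 3 - 16 = -13)
B*z(36) = -13*36² = -13*1296 = -16848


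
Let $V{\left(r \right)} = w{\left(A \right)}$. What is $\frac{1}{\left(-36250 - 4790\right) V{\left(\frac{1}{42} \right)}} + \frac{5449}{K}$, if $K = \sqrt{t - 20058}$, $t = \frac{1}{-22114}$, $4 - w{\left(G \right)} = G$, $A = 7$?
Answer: $\frac{1}{123120} - \frac{5449 i \sqrt{9808943623882}}{443562613} \approx 8.1222 \cdot 10^{-6} - 38.474 i$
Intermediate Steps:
$w{\left(G \right)} = 4 - G$
$t = - \frac{1}{22114} \approx -4.522 \cdot 10^{-5}$
$V{\left(r \right)} = -3$ ($V{\left(r \right)} = 4 - 7 = -3$)
$K = \frac{i \sqrt{9808943623882}}{22114}$ ($K = \sqrt{- \frac{1}{22114} - 20058} = \sqrt{- \frac{443562613}{22114}} = \frac{i \sqrt{9808943623882}}{22114} \approx 141.63 i$)
$\frac{1}{\left(-36250 - 4790\right) V{\left(\frac{1}{42} \right)}} + \frac{5449}{K} = \frac{1}{\left(-36250 - 4790\right) \left(-3\right)} + \frac{5449}{\frac{1}{22114} i \sqrt{9808943623882}} = \frac{1}{-41040} \left(- \frac{1}{3}\right) + 5449 \left(- \frac{i \sqrt{9808943623882}}{443562613}\right) = \left(- \frac{1}{41040}\right) \left(- \frac{1}{3}\right) - \frac{5449 i \sqrt{9808943623882}}{443562613} = \frac{1}{123120} - \frac{5449 i \sqrt{9808943623882}}{443562613}$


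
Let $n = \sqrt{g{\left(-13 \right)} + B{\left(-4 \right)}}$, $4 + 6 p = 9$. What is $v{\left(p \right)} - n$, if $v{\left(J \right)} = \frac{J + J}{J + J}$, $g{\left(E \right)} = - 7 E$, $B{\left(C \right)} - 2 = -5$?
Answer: $1 - 2 \sqrt{22} \approx -8.3808$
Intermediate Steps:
$p = \frac{5}{6}$ ($p = - \frac{2}{3} + \frac{1}{6} \cdot 9 = - \frac{2}{3} + \frac{3}{2} = \frac{5}{6} \approx 0.83333$)
$B{\left(C \right)} = -3$ ($B{\left(C \right)} = 2 - 5 = -3$)
$v{\left(J \right)} = 1$ ($v{\left(J \right)} = \frac{2 J}{2 J} = 2 J \frac{1}{2 J} = 1$)
$n = 2 \sqrt{22}$ ($n = \sqrt{\left(-7\right) \left(-13\right) - 3} = \sqrt{91 - 3} = \sqrt{88} = 2 \sqrt{22} \approx 9.3808$)
$v{\left(p \right)} - n = 1 - 2 \sqrt{22}$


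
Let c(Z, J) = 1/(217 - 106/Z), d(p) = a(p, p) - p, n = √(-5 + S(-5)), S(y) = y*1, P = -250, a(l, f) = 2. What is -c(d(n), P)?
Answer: -1413/289237 - 53*I*√10/289237 ≈ -0.0048853 - 0.00057946*I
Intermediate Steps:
S(y) = y
n = I*√10 (n = √(-5 - 5) = √(-10) = I*√10 ≈ 3.1623*I)
d(p) = 2 - p
-c(d(n), P) = -(2 - I*√10)/(-106 + 217*(2 - I*√10)) = -(2 - I*√10)/(-106 + (434 - 217*I*√10)) = -(2 - I*√10)/(328 - 217*I*√10)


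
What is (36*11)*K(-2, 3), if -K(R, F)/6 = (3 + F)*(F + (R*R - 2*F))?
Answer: -14256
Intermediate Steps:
K(R, F) = -6*(3 + F)*(R² - F) (K(R, F) = -6*(3 + F)*(F + (R*R - 2*F)) = -6*(3 + F)*(F + (R² - 2*F)) = -6*(3 + F)*(R² - F))
(36*11)*K(-2, 3) = (36*11)*(-18*(-2)² + 6*3² + 18*3 - 6*3*(-2)²) = 396*(-18*4 + 6*9 + 54 - 6*3*4) = 396*(-72 + 54 + 54 - 72) = 396*(-36) = -14256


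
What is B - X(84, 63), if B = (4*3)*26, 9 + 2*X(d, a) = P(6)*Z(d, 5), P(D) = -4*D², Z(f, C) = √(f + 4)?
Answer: 633/2 + 144*√22 ≈ 991.92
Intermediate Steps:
Z(f, C) = √(4 + f)
X(d, a) = -9/2 - 72*√(4 + d) (X(d, a) = -9/2 + ((-4*6²)*√(4 + d))/2 = -9/2 + ((-4*36)*√(4 + d))/2 = -9/2 + (-144*√(4 + d))/2 = -9/2 - 72*√(4 + d))
B = 312 (B = 12*26 = 312)
B - X(84, 63) = 312 - (-9/2 - 72*√(4 + 84)) = 312 - (-9/2 - 144*√22) = 312 + (9/2 + 144*√22) = 633/2 + 144*√22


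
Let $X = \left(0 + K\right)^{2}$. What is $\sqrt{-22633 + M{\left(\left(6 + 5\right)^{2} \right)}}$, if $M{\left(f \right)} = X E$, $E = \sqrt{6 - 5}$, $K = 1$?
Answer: $2 i \sqrt{5658} \approx 150.44 i$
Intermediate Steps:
$X = 1$ ($X = \left(0 + 1\right)^{2} = 1^{2} = 1$)
$E = 1$ ($E = \sqrt{1} = 1$)
$M{\left(f \right)} = 1$ ($M{\left(f \right)} = 1 \cdot 1 = 1$)
$\sqrt{-22633 + M{\left(\left(6 + 5\right)^{2} \right)}} = \sqrt{-22633 + 1} = \sqrt{-22632} = 2 i \sqrt{5658}$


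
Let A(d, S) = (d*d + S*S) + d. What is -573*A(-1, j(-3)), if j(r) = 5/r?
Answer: -4775/3 ≈ -1591.7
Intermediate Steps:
A(d, S) = d + S**2 + d**2 (A(d, S) = (d**2 + S**2) + d = (S**2 + d**2) + d = d + S**2 + d**2)
-573*A(-1, j(-3)) = -573*(-1 + (5/(-3))**2 + (-1)**2) = -573*(-1 + (5*(-1/3))**2 + 1) = -573*(-1 + (-5/3)**2 + 1) = -573*(-1 + 25/9 + 1) = -573*25/9 = -4775/3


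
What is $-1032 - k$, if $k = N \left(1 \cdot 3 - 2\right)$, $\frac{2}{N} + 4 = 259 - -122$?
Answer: $- \frac{389066}{377} \approx -1032.0$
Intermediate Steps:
$N = \frac{2}{377}$ ($N = \frac{2}{-4 + \left(259 - -122\right)} = \frac{2}{-4 + \left(259 + 122\right)} = \frac{2}{-4 + 381} = \frac{2}{377} \approx 0.005305$)
$k = \frac{2}{377}$ ($k = \frac{2 \left(1 \cdot 3 - 2\right)}{377} = \frac{2 \left(3 - 2\right)}{377} = \frac{2}{377} \cdot 1 = \frac{2}{377} \approx 0.005305$)
$-1032 - k = -1032 - \frac{2}{377} = - \frac{389066}{377}$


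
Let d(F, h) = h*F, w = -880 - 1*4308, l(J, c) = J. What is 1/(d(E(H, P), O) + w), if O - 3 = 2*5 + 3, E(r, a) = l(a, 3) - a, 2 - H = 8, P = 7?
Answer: -1/5188 ≈ -0.00019275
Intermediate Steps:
H = -6 (H = 2 - 1*8 = 2 - 8 = -6)
E(r, a) = 0 (E(r, a) = a - a = 0)
O = 16 (O = 3 + (2*5 + 3) = 3 + (10 + 3) = 3 + 13 = 16)
w = -5188 (w = -880 - 4308 = -5188)
d(F, h) = F*h
1/(d(E(H, P), O) + w) = 1/(0*16 - 5188) = 1/(0 - 5188) = 1/(-5188) = -1/5188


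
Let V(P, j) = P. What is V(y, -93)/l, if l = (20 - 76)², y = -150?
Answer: -75/1568 ≈ -0.047832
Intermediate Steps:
l = 3136 (l = (-56)² = 3136)
V(y, -93)/l = -150/3136 = -150*1/3136 = -75/1568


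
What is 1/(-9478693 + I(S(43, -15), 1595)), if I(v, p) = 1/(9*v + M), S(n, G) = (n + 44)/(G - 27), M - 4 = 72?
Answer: -803/7611390465 ≈ -1.0550e-7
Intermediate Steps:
M = 76 (M = 4 + 72 = 76)
S(n, G) = (44 + n)/(-27 + G)
I(v, p) = 1/(76 + 9*v) (I(v, p) = 1/(9*v + 76) = 1/(76 + 9*v))
1/(-9478693 + I(S(43, -15), 1595)) = 1/(-9478693 + 1/(76 + 9*((44 + 43)/(-27 - 15)))) = 1/(-9478693 + 1/(76 + 9*(87/(-42)))) = 1/(-9478693 + 1/(76 + 9*(-1/42*87))) = 1/(-9478693 + 1/(76 + 9*(-29/14))) = 1/(-9478693 + 1/(76 - 261/14)) = 1/(-9478693 + 1/(803/14)) = 1/(-9478693 + 14/803) = 1/(-7611390465/803) = -803/7611390465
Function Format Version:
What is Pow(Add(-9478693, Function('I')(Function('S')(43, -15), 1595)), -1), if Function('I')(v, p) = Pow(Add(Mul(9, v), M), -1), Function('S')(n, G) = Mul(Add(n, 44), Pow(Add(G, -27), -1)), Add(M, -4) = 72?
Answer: Rational(-803, 7611390465) ≈ -1.0550e-7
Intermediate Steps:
M = 76 (M = Add(4, 72) = 76)
Function('S')(n, G) = Mul(Pow(Add(-27, G), -1), Add(44, n)) (Function('S')(n, G) = Mul(Add(44, n), Pow(Add(-27, G), -1)) = Mul(Pow(Add(-27, G), -1), Add(44, n)))
Function('I')(v, p) = Pow(Add(76, Mul(9, v)), -1) (Function('I')(v, p) = Pow(Add(Mul(9, v), 76), -1) = Pow(Add(76, Mul(9, v)), -1))
Pow(Add(-9478693, Function('I')(Function('S')(43, -15), 1595)), -1) = Pow(Add(-9478693, Pow(Add(76, Mul(9, Mul(Pow(Add(-27, -15), -1), Add(44, 43)))), -1)), -1) = Pow(Add(-9478693, Pow(Add(76, Mul(9, Mul(Pow(-42, -1), 87))), -1)), -1) = Pow(Add(-9478693, Pow(Add(76, Mul(9, Mul(Rational(-1, 42), 87))), -1)), -1) = Pow(Add(-9478693, Pow(Add(76, Mul(9, Rational(-29, 14))), -1)), -1) = Pow(Add(-9478693, Pow(Add(76, Rational(-261, 14)), -1)), -1) = Pow(Add(-9478693, Pow(Rational(803, 14), -1)), -1) = Pow(Add(-9478693, Rational(14, 803)), -1) = Pow(Rational(-7611390465, 803), -1) = Rational(-803, 7611390465)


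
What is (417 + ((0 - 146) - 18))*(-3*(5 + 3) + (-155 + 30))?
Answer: -37697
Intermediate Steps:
(417 + ((0 - 146) - 18))*(-3*(5 + 3) + (-155 + 30)) = (417 + (-146 - 18))*(-3*8 - 125) = (417 - 164)*(-24 - 125) = 253*(-149) = -37697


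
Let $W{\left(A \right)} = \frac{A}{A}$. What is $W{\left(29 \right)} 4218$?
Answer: $4218$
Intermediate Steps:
$W{\left(A \right)} = 1$
$W{\left(29 \right)} 4218 = 1 \cdot 4218 = 4218$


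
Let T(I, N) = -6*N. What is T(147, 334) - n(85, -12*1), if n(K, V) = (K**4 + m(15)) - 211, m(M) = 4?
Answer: -52202422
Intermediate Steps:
n(K, V) = -207 + K**4 (n(K, V) = (K**4 + 4) - 211 = (4 + K**4) - 211 = -207 + K**4)
T(147, 334) - n(85, -12*1) = -6*334 - (-207 + 85**4) = -2004 - (-207 + 52200625) = -2004 - 1*52200418 = -2004 - 52200418 = -52202422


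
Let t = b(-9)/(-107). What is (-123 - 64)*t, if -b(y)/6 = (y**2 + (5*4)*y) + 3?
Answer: 107712/107 ≈ 1006.7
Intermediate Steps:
b(y) = -18 - 120*y - 6*y**2 (b(y) = -6*((y**2 + (5*4)*y) + 3) = -6*((y**2 + 20*y) + 3) = -6*(3 + y**2 + 20*y) = -18 - 120*y - 6*y**2)
t = -576/107 (t = (-18 - 120*(-9) - 6*(-9)**2)/(-107) = (-18 + 1080 - 6*81)*(-1/107) = (-18 + 1080 - 486)*(-1/107) = 576*(-1/107) = -576/107 ≈ -5.3832)
(-123 - 64)*t = (-123 - 64)*(-576/107) = -187*(-576/107) = 107712/107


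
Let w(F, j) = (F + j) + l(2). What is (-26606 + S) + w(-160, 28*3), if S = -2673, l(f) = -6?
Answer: -29361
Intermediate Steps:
w(F, j) = -6 + F + j (w(F, j) = (F + j) - 6 = -6 + F + j)
(-26606 + S) + w(-160, 28*3) = (-26606 - 2673) + (-6 - 160 + 28*3) = -29279 + (-6 - 160 + 84) = -29279 - 82 = -29361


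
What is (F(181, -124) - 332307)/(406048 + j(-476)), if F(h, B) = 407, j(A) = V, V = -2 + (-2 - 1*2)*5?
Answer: -165950/203013 ≈ -0.81744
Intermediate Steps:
V = -22 (V = -2 + (-2 - 2)*5 = -2 - 4*5 = -2 - 20 = -22)
j(A) = -22
(F(181, -124) - 332307)/(406048 + j(-476)) = (407 - 332307)/(406048 - 22) = -331900/406026 = -331900*1/406026 = -165950/203013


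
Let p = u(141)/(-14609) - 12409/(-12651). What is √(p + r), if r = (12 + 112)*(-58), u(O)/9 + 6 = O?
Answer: 82*I*√36530738480586567/184818459 ≈ 84.8*I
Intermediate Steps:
u(O) = -54 + 9*O
r = -7192 (r = 124*(-58) = -7192)
p = 165912116/184818459 (p = (-54 + 9*141)/(-14609) - 12409/(-12651) = (-54 + 1269)*(-1/14609) - 12409*(-1/12651) = 1215*(-1/14609) + 12409/12651 = -1215/14609 + 12409/12651 = 165912116/184818459 ≈ 0.89770)
√(p + r) = √(165912116/184818459 - 7192) = √(-1329048445012/184818459) = 82*I*√36530738480586567/184818459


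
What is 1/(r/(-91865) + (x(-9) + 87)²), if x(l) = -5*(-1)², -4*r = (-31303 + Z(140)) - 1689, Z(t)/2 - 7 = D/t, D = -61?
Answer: 25722200/172953764279 ≈ 0.00014872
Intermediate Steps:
Z(t) = 14 - 122/t (Z(t) = 14 + 2*(-61/t) = 14 - 122/t)
r = 2308521/280 (r = -((-31303 + (14 - 122/140)) - 1689)/4 = -((-31303 + (14 - 122*1/140)) - 1689)/4 = -((-31303 + (14 - 61/70)) - 1689)/4 = -((-31303 + 919/70) - 1689)/4 = -(-2190291/70 - 1689)/4 = -¼*(-2308521/70) = 2308521/280 ≈ 8244.7)
x(l) = -5 (x(l) = -5*1 = -5)
1/(r/(-91865) + (x(-9) + 87)²) = 1/((2308521/280)/(-91865) + (-5 + 87)²) = 1/((2308521/280)*(-1/91865) + 82²) = 1/(-2308521/25722200 + 6724) = 1/(172953764279/25722200) = 25722200/172953764279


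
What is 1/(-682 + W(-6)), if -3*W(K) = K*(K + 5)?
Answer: -1/684 ≈ -0.0014620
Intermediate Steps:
W(K) = -K*(5 + K)/3 (W(K) = -K*(K + 5)/3 = -K*(5 + K)/3)
1/(-682 + W(-6)) = 1/(-682 - 1/3*(-6)*(5 - 6)) = 1/(-682 - 1/3*(-6)*(-1)) = 1/(-682 - 2) = 1/(-684) = -1/684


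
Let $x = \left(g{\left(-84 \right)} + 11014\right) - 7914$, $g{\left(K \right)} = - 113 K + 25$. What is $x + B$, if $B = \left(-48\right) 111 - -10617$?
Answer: $17906$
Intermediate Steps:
$g{\left(K \right)} = 25 - 113 K$
$x = 12617$ ($x = \left(\left(25 - -9492\right) + 11014\right) - 7914 = \left(\left(25 + 9492\right) + 11014\right) - 7914 = \left(9517 + 11014\right) - 7914 = 20531 - 7914 = 12617$)
$B = 5289$ ($B = -5328 + 10617 = 5289$)
$x + B = 12617 + 5289 = 17906$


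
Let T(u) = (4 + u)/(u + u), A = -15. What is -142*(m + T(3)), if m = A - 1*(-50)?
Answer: -15407/3 ≈ -5135.7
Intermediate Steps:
T(u) = (4 + u)/(2*u) (T(u) = (4 + u)/((2*u)) = (4 + u)*(1/(2*u)) = (4 + u)/(2*u))
m = 35 (m = -15 - 1*(-50) = -15 + 50 = 35)
-142*(m + T(3)) = -142*(35 + (½)*(4 + 3)/3) = -142*(35 + (½)*(⅓)*7) = -142*(35 + 7/6) = -142*217/6 = -15407/3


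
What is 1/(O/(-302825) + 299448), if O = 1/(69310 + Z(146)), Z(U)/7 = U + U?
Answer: 21607775050/6470405023172399 ≈ 3.3395e-6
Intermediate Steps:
Z(U) = 14*U (Z(U) = 7*(U + U) = 7*(2*U) = 14*U)
O = 1/71354 (O = 1/(69310 + 14*146) = 1/(69310 + 2044) = 1/71354 ≈ 1.4015e-5)
1/(O/(-302825) + 299448) = 1/((1/71354)/(-302825) + 299448) = 1/((1/71354)*(-1/302825) + 299448) = 1/(-1/21607775050 + 299448) = 1/(6470405023172399/21607775050) = 21607775050/6470405023172399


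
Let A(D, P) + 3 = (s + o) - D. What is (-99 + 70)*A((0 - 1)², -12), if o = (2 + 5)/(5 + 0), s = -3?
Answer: 812/5 ≈ 162.40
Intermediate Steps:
o = 7/5 ≈ 1.4000
A(D, P) = -23/5 - D (A(D, P) = -3 + ((-3 + 7/5) - D) = -3 + (-8/5 - D) = -23/5 - D)
(-99 + 70)*A((0 - 1)², -12) = (-99 + 70)*(-23/5 - (0 - 1)²) = -29*(-23/5 - 1*(-1)²) = -29*(-23/5 - 1*1) = -29*(-23/5 - 1) = -29*(-28/5) = 812/5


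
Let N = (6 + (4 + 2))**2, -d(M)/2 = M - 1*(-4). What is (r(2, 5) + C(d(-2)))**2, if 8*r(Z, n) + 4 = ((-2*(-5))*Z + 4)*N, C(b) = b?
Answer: 731025/4 ≈ 1.8276e+5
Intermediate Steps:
d(M) = -8 - 2*M (d(M) = -2*(M - 1*(-4)) = -2*(M + 4) = -2*(4 + M) = -8 - 2*M)
N = 144 (N = (6 + 6)**2 = 12**2 = 144)
r(Z, n) = 143/2 + 180*Z (r(Z, n) = -1/2 + (((-2*(-5))*Z + 4)*144)/8 = -1/2 + ((10*Z + 4)*144)/8 = -1/2 + ((4 + 10*Z)*144)/8 = -1/2 + (576 + 1440*Z)/8 = -1/2 + (72 + 180*Z) = 143/2 + 180*Z)
(r(2, 5) + C(d(-2)))**2 = ((143/2 + 180*2) + (-8 - 2*(-2)))**2 = ((143/2 + 360) + (-8 + 4))**2 = (863/2 - 4)**2 = (855/2)**2 = 731025/4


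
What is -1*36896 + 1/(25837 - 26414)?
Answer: -21288993/577 ≈ -36896.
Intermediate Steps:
-1*36896 + 1/(25837 - 26414) = -36896 + 1/(-577) = -36896 - 1/577 = -21288993/577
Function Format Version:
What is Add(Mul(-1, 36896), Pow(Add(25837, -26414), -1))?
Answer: Rational(-21288993, 577) ≈ -36896.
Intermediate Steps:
Add(Mul(-1, 36896), Pow(Add(25837, -26414), -1)) = Add(-36896, Pow(-577, -1)) = Add(-36896, Rational(-1, 577)) = Rational(-21288993, 577)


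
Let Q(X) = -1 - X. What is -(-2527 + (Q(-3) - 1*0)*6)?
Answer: 2515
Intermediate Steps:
-(-2527 + (Q(-3) - 1*0)*6) = -(-2527 + ((-1 - 1*(-3)) - 1*0)*6) = -(-2527 + ((-1 + 3) + 0)*6) = -(-2527 + (2 + 0)*6) = -(-2527 + 2*6) = -(-2527 + 12) = -1*(-2515) = 2515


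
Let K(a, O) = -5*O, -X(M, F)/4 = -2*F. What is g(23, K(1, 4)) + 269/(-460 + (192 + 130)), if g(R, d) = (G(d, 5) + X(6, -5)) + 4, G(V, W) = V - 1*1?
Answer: -8135/138 ≈ -58.949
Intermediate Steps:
G(V, W) = -1 + V (G(V, W) = V - 1 = -1 + V)
X(M, F) = 8*F (X(M, F) = -(-8)*F = 8*F)
g(R, d) = -37 + d (g(R, d) = ((-1 + d) + 8*(-5)) + 4 = ((-1 + d) - 40) + 4 = (-41 + d) + 4 = -37 + d)
g(23, K(1, 4)) + 269/(-460 + (192 + 130)) = (-37 - 5*4) + 269/(-460 + (192 + 130)) = (-37 - 20) + 269/(-460 + 322) = -57 + 269/(-138) = -57 - 1/138*269 = -57 - 269/138 = -8135/138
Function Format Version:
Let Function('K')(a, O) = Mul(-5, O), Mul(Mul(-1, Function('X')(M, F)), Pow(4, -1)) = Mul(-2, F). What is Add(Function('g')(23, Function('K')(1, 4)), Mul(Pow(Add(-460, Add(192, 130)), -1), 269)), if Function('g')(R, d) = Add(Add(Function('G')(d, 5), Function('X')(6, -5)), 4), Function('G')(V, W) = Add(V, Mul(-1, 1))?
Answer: Rational(-8135, 138) ≈ -58.949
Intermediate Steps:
Function('G')(V, W) = Add(-1, V) (Function('G')(V, W) = Add(V, -1) = Add(-1, V))
Function('X')(M, F) = Mul(8, F) (Function('X')(M, F) = Mul(-4, Mul(-2, F)) = Mul(8, F))
Function('g')(R, d) = Add(-37, d) (Function('g')(R, d) = Add(Add(Add(-1, d), Mul(8, -5)), 4) = Add(Add(Add(-1, d), -40), 4) = Add(Add(-41, d), 4) = Add(-37, d))
Add(Function('g')(23, Function('K')(1, 4)), Mul(Pow(Add(-460, Add(192, 130)), -1), 269)) = Add(Add(-37, Mul(-5, 4)), Mul(Pow(Add(-460, Add(192, 130)), -1), 269)) = Add(Add(-37, -20), Mul(Pow(Add(-460, 322), -1), 269)) = Add(-57, Mul(Pow(-138, -1), 269)) = Add(-57, Mul(Rational(-1, 138), 269)) = Add(-57, Rational(-269, 138)) = Rational(-8135, 138)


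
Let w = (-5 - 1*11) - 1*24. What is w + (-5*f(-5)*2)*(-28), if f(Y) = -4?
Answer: -1160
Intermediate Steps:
w = -40 (w = (-5 - 11) - 24 = -16 - 24 = -40)
w + (-5*f(-5)*2)*(-28) = -40 + (-5*(-4)*2)*(-28) = -40 + (20*2)*(-28) = -40 + 40*(-28) = -40 - 1120 = -1160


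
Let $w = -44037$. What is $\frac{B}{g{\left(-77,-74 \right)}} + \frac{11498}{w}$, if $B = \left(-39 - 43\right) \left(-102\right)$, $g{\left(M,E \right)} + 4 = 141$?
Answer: $\frac{366750242}{6033069} \approx 60.79$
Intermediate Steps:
$g{\left(M,E \right)} = 137$ ($g{\left(M,E \right)} = -4 + 141 = 137$)
$B = 8364$ ($B = \left(-82\right) \left(-102\right) = 8364$)
$\frac{B}{g{\left(-77,-74 \right)}} + \frac{11498}{w} = \frac{8364}{137} + \frac{11498}{-44037} = 8364 \cdot \frac{1}{137} + 11498 \left(- \frac{1}{44037}\right) = \frac{8364}{137} - \frac{11498}{44037} = \frac{366750242}{6033069}$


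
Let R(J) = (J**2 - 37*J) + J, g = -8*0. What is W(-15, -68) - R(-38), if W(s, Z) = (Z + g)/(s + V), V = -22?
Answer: -103976/37 ≈ -2810.2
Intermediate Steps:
g = 0
R(J) = J**2 - 36*J
W(s, Z) = Z/(-22 + s) (W(s, Z) = (Z + 0)/(s - 22) = Z/(-22 + s))
W(-15, -68) - R(-38) = -68/(-22 - 15) - (-38)*(-36 - 38) = -68/(-37) - (-38)*(-74) = -68*(-1/37) - 1*2812 = 68/37 - 2812 = -103976/37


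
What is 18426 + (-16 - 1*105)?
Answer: 18305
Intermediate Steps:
18426 + (-16 - 1*105) = 18426 + (-16 - 105) = 18426 - 121 = 18305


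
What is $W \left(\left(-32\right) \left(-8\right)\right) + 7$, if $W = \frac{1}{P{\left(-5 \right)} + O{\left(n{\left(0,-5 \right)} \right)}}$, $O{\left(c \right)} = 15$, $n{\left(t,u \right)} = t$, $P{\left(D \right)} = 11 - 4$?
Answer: $\frac{205}{11} \approx 18.636$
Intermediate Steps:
$P{\left(D \right)} = 7$ ($P{\left(D \right)} = 11 - 4 = 7$)
$W = \frac{1}{22}$ ($W = \frac{1}{7 + 15} = \frac{1}{22} \approx 0.045455$)
$W \left(\left(-32\right) \left(-8\right)\right) + 7 = \frac{\left(-32\right) \left(-8\right)}{22} + 7 = \frac{1}{22} \cdot 256 + 7 = \frac{128}{11} + 7 = \frac{205}{11}$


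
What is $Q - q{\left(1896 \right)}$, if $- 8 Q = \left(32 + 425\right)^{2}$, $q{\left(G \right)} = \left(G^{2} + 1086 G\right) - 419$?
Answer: $- \frac{45436473}{8} \approx -5.6796 \cdot 10^{6}$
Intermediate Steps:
$q{\left(G \right)} = -419 + G^{2} + 1086 G$
$Q = - \frac{208849}{8}$ ($Q = - \frac{\left(32 + 425\right)^{2}}{8} = - \frac{457^{2}}{8} = \left(- \frac{1}{8}\right) 208849 = - \frac{208849}{8} \approx -26106.0$)
$Q - q{\left(1896 \right)} = - \frac{208849}{8} - \left(-419 + 1896^{2} + 1086 \cdot 1896\right) = - \frac{208849}{8} - \left(-419 + 3594816 + 2059056\right) = - \frac{208849}{8} - 5653453 = - \frac{45436473}{8}$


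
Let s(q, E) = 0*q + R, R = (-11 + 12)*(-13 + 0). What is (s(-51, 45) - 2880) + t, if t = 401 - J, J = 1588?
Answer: -4080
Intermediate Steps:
R = -13 (R = 1*(-13) = -13)
t = -1187 (t = 401 - 1*1588 = 401 - 1588 = -1187)
s(q, E) = -13 (s(q, E) = 0*q - 13 = 0 - 13 = -13)
(s(-51, 45) - 2880) + t = (-13 - 2880) - 1187 = -2893 - 1187 = -4080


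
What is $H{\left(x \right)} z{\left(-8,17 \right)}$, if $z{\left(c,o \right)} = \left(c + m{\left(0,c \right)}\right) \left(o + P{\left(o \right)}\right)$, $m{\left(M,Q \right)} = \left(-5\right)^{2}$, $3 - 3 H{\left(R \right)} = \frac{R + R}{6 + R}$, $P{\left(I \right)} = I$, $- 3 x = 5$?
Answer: $\frac{28322}{39} \approx 726.21$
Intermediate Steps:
$x = - \frac{5}{3}$ ($x = \left(- \frac{1}{3}\right) 5 = - \frac{5}{3} \approx -1.6667$)
$H{\left(R \right)} = 1 - \frac{2 R}{3 \left(6 + R\right)}$ ($H{\left(R \right)} = 1 - \frac{\left(R + R\right) \frac{1}{6 + R}}{3} = 1 - \frac{2 R \frac{1}{6 + R}}{3} = 1 - \frac{2 R}{3 \left(6 + R\right)}$)
$m{\left(M,Q \right)} = 25$
$z{\left(c,o \right)} = 2 o \left(25 + c\right)$ ($z{\left(c,o \right)} = \left(c + 25\right) \left(o + o\right) = \left(25 + c\right) 2 o = 2 o \left(25 + c\right)$)
$H{\left(x \right)} z{\left(-8,17 \right)} = \frac{18 - \frac{5}{3}}{3 \left(6 - \frac{5}{3}\right)} 2 \cdot 17 \left(25 - 8\right) = \frac{1}{3} \frac{1}{\frac{13}{3}} \cdot \frac{49}{3} \cdot 2 \cdot 17 \cdot 17 = \frac{1}{3} \cdot \frac{3}{13} \cdot \frac{49}{3} \cdot 578 = \frac{49}{39} \cdot 578 = \frac{28322}{39}$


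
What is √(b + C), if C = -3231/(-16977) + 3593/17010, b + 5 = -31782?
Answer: I*√3636194050834885470/10695510 ≈ 178.29*I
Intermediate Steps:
b = -31787 (b = -5 - 31782 = -31787)
C = 38652557/96259590 (C = -3231*(-1/16977) + 3593*(1/17010) = 1077/5659 + 3593/17010 = 38652557/96259590 ≈ 0.40155)
√(b + C) = √(-31787 + 38652557/96259590) = √(-3059764934773/96259590) = I*√3636194050834885470/10695510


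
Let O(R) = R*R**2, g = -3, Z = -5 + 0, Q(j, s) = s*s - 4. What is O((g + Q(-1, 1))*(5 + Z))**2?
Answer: 0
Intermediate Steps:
Q(j, s) = -4 + s**2 (Q(j, s) = s**2 - 4 = -4 + s**2)
Z = -5
O(R) = R**3
O((g + Q(-1, 1))*(5 + Z))**2 = (((-3 + (-4 + 1**2))*(5 - 5))**3)**2 = (((-3 + (-4 + 1))*0)**3)**2 = (((-3 - 3)*0)**3)**2 = ((-6*0)**3)**2 = (0**3)**2 = 0**2 = 0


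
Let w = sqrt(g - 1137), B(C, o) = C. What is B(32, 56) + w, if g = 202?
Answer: 32 + I*sqrt(935) ≈ 32.0 + 30.578*I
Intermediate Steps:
w = I*sqrt(935) (w = sqrt(202 - 1137) = sqrt(-935) = I*sqrt(935) ≈ 30.578*I)
B(32, 56) + w = 32 + I*sqrt(935)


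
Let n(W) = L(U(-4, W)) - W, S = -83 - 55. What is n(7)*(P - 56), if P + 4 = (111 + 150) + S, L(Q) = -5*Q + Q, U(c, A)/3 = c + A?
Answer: -2709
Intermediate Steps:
S = -138
U(c, A) = 3*A + 3*c (U(c, A) = 3*(c + A) = 3*(A + c) = 3*A + 3*c)
L(Q) = -4*Q
n(W) = 48 - 13*W (n(W) = -4*(3*W + 3*(-4)) - W = -4*(3*W - 12) - W = -4*(-12 + 3*W) - W = (48 - 12*W) - W = 48 - 13*W)
P = 119 (P = -4 + ((111 + 150) - 138) = -4 + (261 - 138) = -4 + 123 = 119)
n(7)*(P - 56) = (48 - 13*7)*(119 - 56) = (48 - 91)*63 = -43*63 = -2709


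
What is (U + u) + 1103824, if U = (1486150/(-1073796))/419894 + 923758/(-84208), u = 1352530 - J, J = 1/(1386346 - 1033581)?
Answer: 2056218804587301000975069053/837105721571410684680 ≈ 2.4563e+6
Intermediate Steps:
J = 1/352765 ≈ 2.8347e-6
u = 477125245449/352765 (u = 1352530 - 1*1/352765 = 1352530 - 1/352765 = 477125245449/352765 ≈ 1.3525e+6)
U = -26031536991866887/2372984058995112 (U = (1486150*(-1/1073796))*(1/419894) + 923758*(-1/84208) = -743075/536898*1/419894 - 461879/42104 = -743075/225440248812 - 461879/42104 = -26031536991866887/2372984058995112 ≈ -10.970)
(U + u) + 1103824 = (-26031536991866887/2372984058995112 + 477125245449/352765) + 1103824 = 1132201418579460173368852733/837105721571410684680 + 1103824 = 2056218804587301000975069053/837105721571410684680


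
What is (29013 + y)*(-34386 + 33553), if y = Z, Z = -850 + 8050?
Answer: -30165429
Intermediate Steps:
Z = 7200
y = 7200
(29013 + y)*(-34386 + 33553) = (29013 + 7200)*(-34386 + 33553) = 36213*(-833) = -30165429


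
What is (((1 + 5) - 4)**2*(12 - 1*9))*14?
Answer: 168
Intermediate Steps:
(((1 + 5) - 4)**2*(12 - 1*9))*14 = ((6 - 4)**2*(12 - 9))*14 = (2**2*3)*14 = (4*3)*14 = 12*14 = 168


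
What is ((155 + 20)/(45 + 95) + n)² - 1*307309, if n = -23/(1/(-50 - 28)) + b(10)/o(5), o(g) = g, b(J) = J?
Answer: 46764777/16 ≈ 2.9228e+6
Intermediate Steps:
n = 1796 (n = -23/(1/(-50 - 28)) + 10/5 = -23/(1/(-78)) + 10*(⅕) = -23/(-1/78) + 2 = -23*(-78) + 2 = 1794 + 2 = 1796)
((155 + 20)/(45 + 95) + n)² - 1*307309 = ((155 + 20)/(45 + 95) + 1796)² - 1*307309 = (175/140 + 1796)² - 307309 = (175*(1/140) + 1796)² - 307309 = (5/4 + 1796)² - 307309 = (7189/4)² - 307309 = 51681721/16 - 307309 = 46764777/16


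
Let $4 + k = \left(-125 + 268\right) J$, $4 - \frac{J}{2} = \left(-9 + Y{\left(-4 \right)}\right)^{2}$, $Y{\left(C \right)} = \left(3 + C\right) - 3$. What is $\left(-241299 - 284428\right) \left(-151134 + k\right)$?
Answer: $104266384456$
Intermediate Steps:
$Y{\left(C \right)} = C$
$J = -330$ ($J = 8 - 2 \left(-9 - 4\right)^{2} = 8 - 2 \left(-13\right)^{2} = 8 - 338 = -330$)
$k = -47194$ ($k = -4 + \left(-125 + 268\right) \left(-330\right) = -4 + 143 \left(-330\right) = -4 - 47190 = -47194$)
$\left(-241299 - 284428\right) \left(-151134 + k\right) = \left(-241299 - 284428\right) \left(-151134 - 47194\right) = \left(-525727\right) \left(-198328\right) = 104266384456$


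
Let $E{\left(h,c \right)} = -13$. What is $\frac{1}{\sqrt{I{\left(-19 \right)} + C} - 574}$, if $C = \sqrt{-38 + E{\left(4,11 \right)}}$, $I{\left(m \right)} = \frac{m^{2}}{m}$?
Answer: $- \frac{1}{574 - \sqrt{-19 + i \sqrt{51}}} \approx -0.0017445 - 1.3491 \cdot 10^{-5} i$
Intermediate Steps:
$I{\left(m \right)} = m$
$C = i \sqrt{51}$ ($C = \sqrt{-38 - 13} = \sqrt{-51} = i \sqrt{51} \approx 7.1414 i$)
$\frac{1}{\sqrt{I{\left(-19 \right)} + C} - 574} = \frac{1}{\sqrt{-19 + i \sqrt{51}} - 574} = \frac{1}{-574 + \sqrt{-19 + i \sqrt{51}}}$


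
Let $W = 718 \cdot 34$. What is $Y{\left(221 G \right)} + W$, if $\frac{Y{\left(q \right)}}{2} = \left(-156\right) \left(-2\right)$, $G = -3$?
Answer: $25036$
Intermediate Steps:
$W = 24412$
$Y{\left(q \right)} = 624$ ($Y{\left(q \right)} = 2 \left(\left(-156\right) \left(-2\right)\right) = 2 \cdot 312 = 624$)
$Y{\left(221 G \right)} + W = 624 + 24412 = 25036$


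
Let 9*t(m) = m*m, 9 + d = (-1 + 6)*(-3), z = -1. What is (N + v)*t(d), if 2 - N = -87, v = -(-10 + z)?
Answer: 6400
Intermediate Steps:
v = 11 (v = -(-10 - 1) = -1*(-11) = 11)
N = 89 (N = 2 - 1*(-87) = 2 + 87 = 89)
d = -24 (d = -9 + (-1 + 6)*(-3) = -9 + 5*(-3) = -9 - 15 = -24)
t(m) = m²/9 (t(m) = (m*m)/9 = m²/9)
(N + v)*t(d) = (89 + 11)*((⅑)*(-24)²) = 100*((⅑)*576) = 100*64 = 6400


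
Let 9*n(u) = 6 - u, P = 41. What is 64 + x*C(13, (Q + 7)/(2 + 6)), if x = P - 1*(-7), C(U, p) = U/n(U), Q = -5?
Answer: -5168/7 ≈ -738.29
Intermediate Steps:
n(u) = 2/3 - u/9 (n(u) = (6 - u)/9 = 2/3 - u/9)
C(U, p) = U/(2/3 - U/9)
x = 48 (x = 41 - 1*(-7) = 41 + 7 = 48)
64 + x*C(13, (Q + 7)/(2 + 6)) = 64 + 48*(-9*13/(-6 + 13)) = 64 + 48*(-9*13/7) = 64 + 48*(-9*13*1/7) = 64 + 48*(-117/7) = 64 - 5616/7 = -5168/7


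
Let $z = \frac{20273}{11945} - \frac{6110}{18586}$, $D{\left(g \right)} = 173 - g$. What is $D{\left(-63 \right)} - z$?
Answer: $\frac{26045247846}{111004885} \approx 234.63$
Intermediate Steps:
$z = \frac{151905014}{111004885}$ ($z = 20273 \cdot \frac{1}{11945} - \frac{3055}{9293} = \frac{20273}{11945} - \frac{3055}{9293} = \frac{151905014}{111004885} \approx 1.3685$)
$D{\left(-63 \right)} - z = \left(173 - -63\right) - \frac{151905014}{111004885} = \left(173 + 63\right) - \frac{151905014}{111004885} = 236 - \frac{151905014}{111004885} = \frac{26045247846}{111004885}$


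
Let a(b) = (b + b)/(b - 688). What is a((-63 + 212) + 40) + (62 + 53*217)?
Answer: 5769559/499 ≈ 11562.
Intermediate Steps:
a(b) = 2*b/(-688 + b) (a(b) = (2*b)/(-688 + b) = 2*b/(-688 + b))
a((-63 + 212) + 40) + (62 + 53*217) = 2*((-63 + 212) + 40)/(-688 + ((-63 + 212) + 40)) + (62 + 53*217) = 2*(149 + 40)/(-688 + (149 + 40)) + (62 + 11501) = 2*189/(-688 + 189) + 11563 = 2*189/(-499) + 11563 = 2*189*(-1/499) + 11563 = -378/499 + 11563 = 5769559/499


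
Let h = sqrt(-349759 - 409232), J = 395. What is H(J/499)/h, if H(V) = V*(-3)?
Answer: 395*I*sqrt(758991)/126245503 ≈ 0.0027258*I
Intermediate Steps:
h = I*sqrt(758991) (h = sqrt(-758991) = I*sqrt(758991) ≈ 871.2*I)
H(V) = -3*V
H(J/499)/h = (-1185/499)/((I*sqrt(758991))) = (-1185/499)*(-I*sqrt(758991)/758991) = (-3*395/499)*(-I*sqrt(758991)/758991) = -(-395)*I*sqrt(758991)/126245503 = 395*I*sqrt(758991)/126245503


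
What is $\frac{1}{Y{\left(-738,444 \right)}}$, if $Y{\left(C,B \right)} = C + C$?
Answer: $- \frac{1}{1476} \approx -0.00067751$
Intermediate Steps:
$Y{\left(C,B \right)} = 2 C$
$\frac{1}{Y{\left(-738,444 \right)}} = \frac{1}{2 \left(-738\right)} = \frac{1}{-1476} = - \frac{1}{1476}$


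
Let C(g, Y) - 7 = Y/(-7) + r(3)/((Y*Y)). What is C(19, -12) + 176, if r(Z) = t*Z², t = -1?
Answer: 20681/112 ≈ 184.65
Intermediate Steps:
r(Z) = -Z²
C(g, Y) = 7 - 9/Y² - Y/7 (C(g, Y) = 7 + (Y/(-7) + (-1*3²)/((Y*Y))) = 7 + (Y*(-⅐) + (-1*9)/(Y²)) = 7 + (-Y/7 - 9/Y²) = 7 + (-9/Y² - Y/7) = 7 - 9/Y² - Y/7)
C(19, -12) + 176 = (7 - 9/(-12)² - ⅐*(-12)) + 176 = (7 - 9*1/144 + 12/7) + 176 = (7 - 1/16 + 12/7) + 176 = 969/112 + 176 = 20681/112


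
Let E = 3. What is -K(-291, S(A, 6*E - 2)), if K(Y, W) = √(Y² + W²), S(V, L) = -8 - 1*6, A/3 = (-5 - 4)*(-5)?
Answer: -√84877 ≈ -291.34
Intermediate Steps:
A = 135 (A = 3*((-5 - 4)*(-5)) = 3*(-9*(-5)) = 3*45 = 135)
S(V, L) = -14 (S(V, L) = -8 - 6 = -14)
K(Y, W) = √(W² + Y²)
-K(-291, S(A, 6*E - 2)) = -√((-14)² + (-291)²) = -√(196 + 84681) = -√84877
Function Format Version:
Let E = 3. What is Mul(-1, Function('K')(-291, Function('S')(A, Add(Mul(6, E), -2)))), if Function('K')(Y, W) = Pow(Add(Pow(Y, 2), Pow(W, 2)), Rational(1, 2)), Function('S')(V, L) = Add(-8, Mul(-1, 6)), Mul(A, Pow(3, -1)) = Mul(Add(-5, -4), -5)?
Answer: Mul(-1, Pow(84877, Rational(1, 2))) ≈ -291.34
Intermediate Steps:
A = 135 (A = Mul(3, Mul(Add(-5, -4), -5)) = Mul(3, Mul(-9, -5)) = Mul(3, 45) = 135)
Function('S')(V, L) = -14 (Function('S')(V, L) = Add(-8, -6) = -14)
Function('K')(Y, W) = Pow(Add(Pow(W, 2), Pow(Y, 2)), Rational(1, 2))
Mul(-1, Function('K')(-291, Function('S')(A, Add(Mul(6, E), -2)))) = Mul(-1, Pow(Add(Pow(-14, 2), Pow(-291, 2)), Rational(1, 2))) = Mul(-1, Pow(Add(196, 84681), Rational(1, 2))) = Mul(-1, Pow(84877, Rational(1, 2)))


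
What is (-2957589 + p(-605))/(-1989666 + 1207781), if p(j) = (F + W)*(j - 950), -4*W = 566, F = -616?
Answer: 3559353/1563770 ≈ 2.2761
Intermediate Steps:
W = -283/2 (W = -¼*566 = -283/2 ≈ -141.50)
p(j) = 719625 - 1515*j/2 (p(j) = (-616 - 283/2)*(j - 950) = -1515*(-950 + j)/2 = 719625 - 1515*j/2)
(-2957589 + p(-605))/(-1989666 + 1207781) = (-2957589 + (719625 - 1515/2*(-605)))/(-1989666 + 1207781) = (-2957589 + (719625 + 916575/2))/(-781885) = (-2957589 + 2355825/2)*(-1/781885) = -3559353/2*(-1/781885) = 3559353/1563770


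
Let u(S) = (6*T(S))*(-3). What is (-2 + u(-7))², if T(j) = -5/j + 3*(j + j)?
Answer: 26915344/49 ≈ 5.4929e+5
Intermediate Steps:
T(j) = -5/j + 6*j (T(j) = -5/j + 3*(2*j) = -5/j + 6*j)
u(S) = -108*S + 90/S (u(S) = (6*(-5/S + 6*S))*(-3) = (-30/S + 36*S)*(-3) = -108*S + 90/S)
(-2 + u(-7))² = (-2 + (-108*(-7) + 90/(-7)))² = (-2 + (756 + 90*(-⅐)))² = (-2 + (756 - 90/7))² = (-2 + 5202/7)² = (5188/7)² = 26915344/49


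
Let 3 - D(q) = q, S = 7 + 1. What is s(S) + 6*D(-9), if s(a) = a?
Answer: 80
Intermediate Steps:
S = 8
D(q) = 3 - q
s(S) + 6*D(-9) = 8 + 6*(3 - 1*(-9)) = 8 + 6*(3 + 9) = 8 + 6*12 = 8 + 72 = 80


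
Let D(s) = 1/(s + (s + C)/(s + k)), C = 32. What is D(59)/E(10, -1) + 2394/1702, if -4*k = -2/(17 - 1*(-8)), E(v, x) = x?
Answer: 16257194/11695293 ≈ 1.3901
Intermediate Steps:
k = 1/50 (k = -(-1)/(2*(17 - 1*(-8))) = -(-1)/(2*(17 + 8)) = -(-1)/(2*25) = -¼*(-2/25) = 1/50 ≈ 0.020000)
D(s) = 1/(s + (32 + s)/(1/50 + s)) (D(s) = 1/(s + (s + 32)/(s + 1/50)) = 1/(s + (32 + s)/(1/50 + s)))
D(59)/E(10, -1) + 2394/1702 = ((1 + 50*59)/(1600 + 50*59² + 51*59))/(-1) + 2394/1702 = ((1 + 2950)/(1600 + 50*3481 + 3009))*(-1) + 2394*(1/1702) = (2951/(1600 + 174050 + 3009))*(-1) + 1197/851 = (2951/178659)*(-1) + 1197/851 = ((1/178659)*2951)*(-1) + 1197/851 = (227/13743)*(-1) + 1197/851 = -227/13743 + 1197/851 = 16257194/11695293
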